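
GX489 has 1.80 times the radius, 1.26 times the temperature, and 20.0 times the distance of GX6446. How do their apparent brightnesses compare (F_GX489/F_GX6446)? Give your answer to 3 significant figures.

0.0204

L_GX489/L_GX6446 = (R_GX489/R_GX6446)²(T_GX489/T_GX6446)⁴ = (1.80)² × (1.26)⁴ = 8.166.
F_GX489/F_GX6446 = (L_GX489/L_GX6446)/(d_GX489/d_GX6446)² = 8.166 / (20.0)² = 0.02042.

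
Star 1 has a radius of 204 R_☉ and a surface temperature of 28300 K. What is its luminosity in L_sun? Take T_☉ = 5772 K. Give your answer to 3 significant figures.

L/L_☉ = (R/R_☉)² (T/T_☉)⁴ = (204)² × (28300/5772)⁴
       = 4.162×10^4 × (4.903)⁴ = 4.162×10^4 × 577.9 = 2.405×10^7.

2.40×10^7 L_sun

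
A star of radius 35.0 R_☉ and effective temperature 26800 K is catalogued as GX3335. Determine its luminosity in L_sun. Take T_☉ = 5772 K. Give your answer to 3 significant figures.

L/L_☉ = (R/R_☉)² (T/T_☉)⁴ = (35.0)² × (26800/5772)⁴
       = 1225 × (4.643)⁴ = 1225 × 464.8 = 5.693×10^5.

5.69×10^5 L_sun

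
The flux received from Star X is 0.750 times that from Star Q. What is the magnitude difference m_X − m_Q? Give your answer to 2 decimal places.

0.31

m_X − m_Q = −2.5 log₁₀(F_X/F_Q) = −2.5 log₁₀(0.750) = −2.5 × (-0.125) = 0.312.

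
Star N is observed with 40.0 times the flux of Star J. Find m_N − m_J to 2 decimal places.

m_N − m_J = −2.5 log₁₀(F_N/F_J) = −2.5 log₁₀(40.0) = −2.5 × (1.602) = -4.005.

-4.01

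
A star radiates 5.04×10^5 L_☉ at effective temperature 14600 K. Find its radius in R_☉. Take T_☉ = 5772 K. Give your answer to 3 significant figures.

R/R_☉ = √(L/L_☉) / (T/T_☉)² = √(5.04×10^5) / (2.529)²
       = 709.9 / 6.398 = 111.0.

111 R_☉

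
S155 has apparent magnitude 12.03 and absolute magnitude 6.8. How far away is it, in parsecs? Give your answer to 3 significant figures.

m − M = 5 log₁₀(d/10 pc)
12.03 − (6.8) = 5.23 = 5 log₁₀(d/10)
d = 10 × 10^(5.23/5) = 10 × 10^1.046 = 111.2 pc.

111 pc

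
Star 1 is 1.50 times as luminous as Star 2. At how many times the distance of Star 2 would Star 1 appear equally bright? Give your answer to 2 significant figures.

1.2

Equal flux requires L_1/d_1² = L_2/d_2², so d_1/d_2 = √(L_1/L_2)
= √(1.50) = 1.225.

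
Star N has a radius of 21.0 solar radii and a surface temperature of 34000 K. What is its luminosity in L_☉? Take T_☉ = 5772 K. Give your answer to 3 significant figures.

L/L_☉ = (R/R_☉)² (T/T_☉)⁴ = (21.0)² × (34000/5772)⁴
       = 441.0 × (5.891)⁴ = 441.0 × 1204 = 5.309×10^5.

5.31×10^5 L_☉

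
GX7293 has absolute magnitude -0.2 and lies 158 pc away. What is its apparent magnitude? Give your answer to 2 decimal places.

5.79

m = M + 5 log₁₀(d/10 pc) = -0.2 + 5 log₁₀(158/10)
  = -0.2 + 5 × 1.199 = -0.2 + 5.99 = 5.79.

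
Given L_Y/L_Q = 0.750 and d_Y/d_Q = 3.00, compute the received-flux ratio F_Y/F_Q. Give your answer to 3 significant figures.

0.0833

F = L/(4πd²), so F_Y/F_Q = (L_Y/L_Q) / (d_Y/d_Q)²
= 0.750 / (3.00)² = 0.750 / 9.000 = 0.08333.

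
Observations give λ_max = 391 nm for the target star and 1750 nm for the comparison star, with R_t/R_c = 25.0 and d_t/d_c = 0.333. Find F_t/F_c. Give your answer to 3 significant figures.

Wien's law: T_t/T_c = λ_c/λ_t = 1750/391 = 4.476.
L_t/L_c = (R_t/R_c)²(T_t/T_c)⁴ = (25.0)²(4.476)⁴ = 2.508×10^5.
F_t/F_c = (L_t/L_c)/(d_t/d_c)² = 2.508×10^5/(0.333)² = 2.262×10^6.

2.26×10^6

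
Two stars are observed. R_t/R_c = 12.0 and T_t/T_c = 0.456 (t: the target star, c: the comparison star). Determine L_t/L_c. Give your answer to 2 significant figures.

From the Stefan–Boltzmann law, L ∝ R²T⁴, so
L_t/L_c = (R_t/R_c)² (T_t/T_c)⁴ = (12.0)² × (0.456)⁴ = 144.0 × 0.04324 = 6.226.

6.2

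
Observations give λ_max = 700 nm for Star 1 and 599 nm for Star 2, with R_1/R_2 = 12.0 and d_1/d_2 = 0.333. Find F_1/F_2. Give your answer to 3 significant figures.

Wien's law: T_1/T_2 = λ_2/λ_1 = 599/700 = 0.8557.
L_1/L_2 = (R_1/R_2)²(T_1/T_2)⁴ = (12.0)²(0.8557)⁴ = 77.21.
F_1/F_2 = (L_1/L_2)/(d_1/d_2)² = 77.21/(0.333)² = 696.3.

696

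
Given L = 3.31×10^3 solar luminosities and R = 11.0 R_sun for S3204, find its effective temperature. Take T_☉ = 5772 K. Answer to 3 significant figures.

T/T_☉ = (L/L_☉)^(1/4) / (R/R_☉)^(1/2)
T = 5772 × (3.31×10^3)^(1/4) / √(11.0) = 5772 × 7.585 / 3.317 = 1.320×10^4 K.

1.32×10^4 K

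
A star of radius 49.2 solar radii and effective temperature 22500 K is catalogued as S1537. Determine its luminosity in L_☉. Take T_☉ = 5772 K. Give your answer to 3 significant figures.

5.59×10^5 L_☉

L/L_☉ = (R/R_☉)² (T/T_☉)⁴ = (49.2)² × (22500/5772)⁴
       = 2421 × (3.898)⁴ = 2421 × 230.9 = 5.589×10^5.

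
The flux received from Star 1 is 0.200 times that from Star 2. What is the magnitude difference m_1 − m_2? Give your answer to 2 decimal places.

m_1 − m_2 = −2.5 log₁₀(F_1/F_2) = −2.5 log₁₀(0.200) = −2.5 × (-0.699) = 1.747.

1.75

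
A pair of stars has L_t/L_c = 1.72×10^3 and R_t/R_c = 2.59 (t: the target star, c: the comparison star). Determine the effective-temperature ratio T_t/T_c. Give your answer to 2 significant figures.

4.0

L ∝ R²T⁴ gives T ∝ (L/R²)^(1/4), so
T_t/T_c = (1.72×10^3 / 2.59²)^(1/4) = (256.4)^(1/4) = 4.002.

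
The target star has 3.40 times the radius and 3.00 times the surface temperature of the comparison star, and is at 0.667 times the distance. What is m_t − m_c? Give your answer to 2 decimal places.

L_t/L_c = (3.40)²(3.00)⁴ = 936.4.
F_t/F_c = (L_t/L_c)/(d_t/d_c)² = 936.4/0.4449 = 2105.
m_t − m_c = −2.5 log₁₀(2105) = -8.31.

-8.31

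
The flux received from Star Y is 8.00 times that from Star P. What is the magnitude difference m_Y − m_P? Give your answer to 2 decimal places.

m_Y − m_P = −2.5 log₁₀(F_Y/F_P) = −2.5 log₁₀(8.00) = −2.5 × (0.903) = -2.258.

-2.26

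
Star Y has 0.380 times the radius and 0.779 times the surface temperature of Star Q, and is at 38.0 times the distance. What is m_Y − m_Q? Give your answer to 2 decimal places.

L_Y/L_Q = (0.380)²(0.779)⁴ = 0.05318.
F_Y/F_Q = (L_Y/L_Q)/(d_Y/d_Q)² = 0.05318/1444 = 3.683×10^-5.
m_Y − m_Q = −2.5 log₁₀(3.683×10^-5) = 11.08.

11.08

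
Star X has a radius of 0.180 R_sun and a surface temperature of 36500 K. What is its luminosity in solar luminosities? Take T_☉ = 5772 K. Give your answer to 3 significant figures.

51.8 solar luminosities

L/L_☉ = (R/R_☉)² (T/T_☉)⁴ = (0.180)² × (36500/5772)⁴
       = 0.03240 × (6.324)⁴ = 0.03240 × 1599 = 51.81.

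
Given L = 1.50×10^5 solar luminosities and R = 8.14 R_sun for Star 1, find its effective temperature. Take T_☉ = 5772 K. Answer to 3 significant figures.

3.98×10^4 K

T/T_☉ = (L/L_☉)^(1/4) / (R/R_☉)^(1/2)
T = 5772 × (1.50×10^5)^(1/4) / √(8.14) = 5772 × 19.68 / 2.853 = 3.981×10^4 K.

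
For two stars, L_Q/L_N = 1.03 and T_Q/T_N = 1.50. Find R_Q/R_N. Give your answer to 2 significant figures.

0.45

L ∝ R²T⁴ gives R ∝ √L / T², so
R_Q/R_N = √(1.03) / (1.50)² = 1.015 / 2.250 = 0.4511.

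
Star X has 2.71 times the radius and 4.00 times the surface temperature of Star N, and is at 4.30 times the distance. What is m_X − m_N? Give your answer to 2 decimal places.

L_X/L_N = (2.71)²(4.00)⁴ = 1880.
F_X/F_N = (L_X/L_N)/(d_X/d_N)² = 1880/18.49 = 101.7.
m_X − m_N = −2.5 log₁₀(101.7) = -5.02.

-5.02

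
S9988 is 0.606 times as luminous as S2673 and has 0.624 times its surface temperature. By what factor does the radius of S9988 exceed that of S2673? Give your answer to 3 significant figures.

2.00

L ∝ R²T⁴ gives R ∝ √L / T², so
R_S9988/R_S2673 = √(0.606) / (0.624)² = 0.7785 / 0.3894 = 1.999.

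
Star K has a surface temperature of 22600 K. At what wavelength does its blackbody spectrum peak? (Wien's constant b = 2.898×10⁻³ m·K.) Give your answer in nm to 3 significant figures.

128 nm

λ_max = b/T = 2.898×10⁻³ / 22600 = 1.28×10^-7 m = 128.2 nm.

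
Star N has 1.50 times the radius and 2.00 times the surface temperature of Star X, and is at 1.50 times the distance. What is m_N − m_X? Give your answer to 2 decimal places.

-3.01

L_N/L_X = (1.50)²(2.00)⁴ = 36.00.
F_N/F_X = (L_N/L_X)/(d_N/d_X)² = 36.00/2.250 = 16.00.
m_N − m_X = −2.5 log₁₀(16.00) = -3.01.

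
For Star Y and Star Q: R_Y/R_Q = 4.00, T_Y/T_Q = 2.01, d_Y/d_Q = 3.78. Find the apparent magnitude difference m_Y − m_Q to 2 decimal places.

L_Y/L_Q = (4.00)²(2.01)⁴ = 261.2.
F_Y/F_Q = (L_Y/L_Q)/(d_Y/d_Q)² = 261.2/14.29 = 18.28.
m_Y − m_Q = −2.5 log₁₀(18.28) = -3.15.

-3.15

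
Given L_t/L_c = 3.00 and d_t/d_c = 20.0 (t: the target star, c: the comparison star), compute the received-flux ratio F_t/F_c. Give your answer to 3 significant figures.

0.00750

F = L/(4πd²), so F_t/F_c = (L_t/L_c) / (d_t/d_c)²
= 3.00 / (20.0)² = 3.00 / 400.0 = 0.007500.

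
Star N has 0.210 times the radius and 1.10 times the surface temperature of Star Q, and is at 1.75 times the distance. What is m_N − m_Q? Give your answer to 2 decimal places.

4.19

L_N/L_Q = (0.210)²(1.10)⁴ = 0.06457.
F_N/F_Q = (L_N/L_Q)/(d_N/d_Q)² = 0.06457/3.062 = 0.02108.
m_N − m_Q = −2.5 log₁₀(0.02108) = 4.19.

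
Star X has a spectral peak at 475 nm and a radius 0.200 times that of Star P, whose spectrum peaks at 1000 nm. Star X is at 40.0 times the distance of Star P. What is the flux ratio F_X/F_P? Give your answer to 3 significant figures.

Wien's law: T_X/T_P = λ_P/λ_X = 1000/475 = 2.105.
L_X/L_P = (R_X/R_P)²(T_X/T_P)⁴ = (0.200)²(2.105)⁴ = 0.7858.
F_X/F_P = (L_X/L_P)/(d_X/d_P)² = 0.7858/(40.0)² = 4.911×10^-4.

4.91×10^-4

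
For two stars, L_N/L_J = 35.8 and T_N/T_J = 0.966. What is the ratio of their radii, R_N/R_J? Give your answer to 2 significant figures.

6.4

L ∝ R²T⁴ gives R ∝ √L / T², so
R_N/R_J = √(35.8) / (0.966)² = 5.983 / 0.9332 = 6.412.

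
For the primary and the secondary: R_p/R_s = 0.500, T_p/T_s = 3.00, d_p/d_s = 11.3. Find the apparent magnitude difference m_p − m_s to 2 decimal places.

L_p/L_s = (0.500)²(3.00)⁴ = 20.25.
F_p/F_s = (L_p/L_s)/(d_p/d_s)² = 20.25/127.7 = 0.1586.
m_p − m_s = −2.5 log₁₀(0.1586) = 2.00.

2.00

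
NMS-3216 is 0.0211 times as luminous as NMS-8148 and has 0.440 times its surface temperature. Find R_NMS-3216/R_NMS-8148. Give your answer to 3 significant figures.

0.750

L ∝ R²T⁴ gives R ∝ √L / T², so
R_NMS-3216/R_NMS-8148 = √(0.0211) / (0.440)² = 0.1453 / 0.1936 = 0.7503.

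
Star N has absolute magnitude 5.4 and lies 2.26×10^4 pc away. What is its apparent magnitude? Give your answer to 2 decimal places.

22.17

m = M + 5 log₁₀(d/10 pc) = 5.4 + 5 log₁₀(2.26×10^4/10)
  = 5.4 + 5 × 3.354 = 5.4 + 16.77 = 22.17.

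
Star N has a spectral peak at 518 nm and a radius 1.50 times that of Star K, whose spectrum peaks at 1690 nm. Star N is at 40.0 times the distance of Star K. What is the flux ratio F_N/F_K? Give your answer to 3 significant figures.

Wien's law: T_N/T_K = λ_K/λ_N = 1690/518 = 3.263.
L_N/L_K = (R_N/R_K)²(T_N/T_K)⁴ = (1.50)²(3.263)⁴ = 254.9.
F_N/F_K = (L_N/L_K)/(d_N/d_K)² = 254.9/(40.0)² = 0.1593.

0.159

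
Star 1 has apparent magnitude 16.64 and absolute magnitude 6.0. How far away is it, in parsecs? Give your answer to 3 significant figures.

m − M = 5 log₁₀(d/10 pc)
16.64 − (6.0) = 10.64 = 5 log₁₀(d/10)
d = 10 × 10^(10.64/5) = 10 × 10^2.128 = 1343 pc.

1.34×10^3 pc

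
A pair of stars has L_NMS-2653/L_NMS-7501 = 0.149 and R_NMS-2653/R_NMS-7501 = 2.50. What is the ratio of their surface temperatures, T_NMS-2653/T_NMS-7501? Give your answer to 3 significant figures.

0.393

L ∝ R²T⁴ gives T ∝ (L/R²)^(1/4), so
T_NMS-2653/T_NMS-7501 = (0.149 / 2.50²)^(1/4) = (0.02384)^(1/4) = 0.3929.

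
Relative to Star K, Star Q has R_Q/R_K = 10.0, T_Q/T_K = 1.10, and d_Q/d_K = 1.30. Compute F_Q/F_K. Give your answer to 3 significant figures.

L_Q/L_K = (R_Q/R_K)²(T_Q/T_K)⁴ = (10.0)² × (1.10)⁴ = 146.4.
F_Q/F_K = (L_Q/L_K)/(d_Q/d_K)² = 146.4 / (1.30)² = 86.63.

86.6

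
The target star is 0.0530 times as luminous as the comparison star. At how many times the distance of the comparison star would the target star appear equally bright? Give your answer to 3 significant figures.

0.230

Equal flux requires L_t/d_t² = L_c/d_c², so d_t/d_c = √(L_t/L_c)
= √(0.0530) = 0.2302.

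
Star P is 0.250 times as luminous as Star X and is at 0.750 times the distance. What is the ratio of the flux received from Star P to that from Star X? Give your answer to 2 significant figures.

F = L/(4πd²), so F_P/F_X = (L_P/L_X) / (d_P/d_X)²
= 0.250 / (0.750)² = 0.250 / 0.5625 = 0.4444.

0.44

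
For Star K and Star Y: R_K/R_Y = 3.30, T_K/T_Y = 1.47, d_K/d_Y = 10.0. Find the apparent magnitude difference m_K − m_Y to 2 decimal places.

0.73

L_K/L_Y = (3.30)²(1.47)⁴ = 50.85.
F_K/F_Y = (L_K/L_Y)/(d_K/d_Y)² = 50.85/100.0 = 0.5085.
m_K − m_Y = −2.5 log₁₀(0.5085) = 0.73.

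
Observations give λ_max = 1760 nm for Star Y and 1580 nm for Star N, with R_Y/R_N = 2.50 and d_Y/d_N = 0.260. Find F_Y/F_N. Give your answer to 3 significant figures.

Wien's law: T_Y/T_N = λ_N/λ_Y = 1580/1760 = 0.8977.
L_Y/L_N = (R_Y/R_N)²(T_Y/T_N)⁴ = (2.50)²(0.8977)⁴ = 4.059.
F_Y/F_N = (L_Y/L_N)/(d_Y/d_N)² = 4.059/(0.260)² = 60.05.

60.0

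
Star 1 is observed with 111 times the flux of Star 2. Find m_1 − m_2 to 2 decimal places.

m_1 − m_2 = −2.5 log₁₀(F_1/F_2) = −2.5 log₁₀(111) = −2.5 × (2.045) = -5.113.

-5.11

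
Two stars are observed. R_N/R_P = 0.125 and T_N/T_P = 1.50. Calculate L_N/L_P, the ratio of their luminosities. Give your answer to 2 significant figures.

From the Stefan–Boltzmann law, L ∝ R²T⁴, so
L_N/L_P = (R_N/R_P)² (T_N/T_P)⁴ = (0.125)² × (1.50)⁴ = 0.01562 × 5.062 = 0.07910.

0.079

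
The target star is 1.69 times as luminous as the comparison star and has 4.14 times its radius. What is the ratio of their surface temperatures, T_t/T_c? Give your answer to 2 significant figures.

L ∝ R²T⁴ gives T ∝ (L/R²)^(1/4), so
T_t/T_c = (1.69 / 4.14²)^(1/4) = (0.09860)^(1/4) = 0.5604.

0.56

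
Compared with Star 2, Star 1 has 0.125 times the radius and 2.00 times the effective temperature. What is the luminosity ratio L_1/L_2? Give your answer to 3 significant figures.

0.250

From the Stefan–Boltzmann law, L ∝ R²T⁴, so
L_1/L_2 = (R_1/R_2)² (T_1/T_2)⁴ = (0.125)² × (2.00)⁴ = 0.01562 × 16.00 = 0.2500.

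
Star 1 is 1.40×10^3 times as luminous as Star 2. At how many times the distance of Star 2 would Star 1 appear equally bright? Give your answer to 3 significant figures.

37.4

Equal flux requires L_1/d_1² = L_2/d_2², so d_1/d_2 = √(L_1/L_2)
= √(1.40×10^3) = 37.42.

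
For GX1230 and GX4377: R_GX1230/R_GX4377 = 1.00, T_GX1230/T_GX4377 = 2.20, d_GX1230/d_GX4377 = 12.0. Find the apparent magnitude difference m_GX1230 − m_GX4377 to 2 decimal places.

L_GX1230/L_GX4377 = (1.00)²(2.20)⁴ = 23.43.
F_GX1230/F_GX4377 = (L_GX1230/L_GX4377)/(d_GX1230/d_GX4377)² = 23.43/144.0 = 0.1627.
m_GX1230 − m_GX4377 = −2.5 log₁₀(0.1627) = 1.97.

1.97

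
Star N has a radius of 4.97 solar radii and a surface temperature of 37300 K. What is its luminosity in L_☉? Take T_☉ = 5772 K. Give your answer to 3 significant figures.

L/L_☉ = (R/R_☉)² (T/T_☉)⁴ = (4.97)² × (37300/5772)⁴
       = 24.70 × (6.462)⁴ = 24.70 × 1744 = 4.308×10^4.

4.31×10^4 L_☉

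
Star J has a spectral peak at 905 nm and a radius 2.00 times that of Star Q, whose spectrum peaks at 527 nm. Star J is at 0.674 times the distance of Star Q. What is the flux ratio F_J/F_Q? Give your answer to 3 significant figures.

1.01

Wien's law: T_J/T_Q = λ_Q/λ_J = 527/905 = 0.5823.
L_J/L_Q = (R_J/R_Q)²(T_J/T_Q)⁴ = (2.00)²(0.5823)⁴ = 0.4599.
F_J/F_Q = (L_J/L_Q)/(d_J/d_Q)² = 0.4599/(0.674)² = 1.012.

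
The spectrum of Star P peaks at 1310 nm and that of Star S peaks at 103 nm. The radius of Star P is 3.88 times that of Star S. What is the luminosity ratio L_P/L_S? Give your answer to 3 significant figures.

5.75×10^-4

Wien's law gives T ∝ 1/λ_max, so T_P/T_S = λ_S/λ_P = 103/1310 = 0.07863.
Then L ∝ R²T⁴ gives L_P/L_S = (3.88)² × (0.07863)⁴ = 15.05 × 3.822×10^-5 = 5.753×10^-4.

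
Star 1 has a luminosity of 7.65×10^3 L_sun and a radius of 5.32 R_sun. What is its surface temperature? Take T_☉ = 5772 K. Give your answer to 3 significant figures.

T/T_☉ = (L/L_☉)^(1/4) / (R/R_☉)^(1/2)
T = 5772 × (7.65×10^3)^(1/4) / √(5.32) = 5772 × 9.352 / 2.307 = 2.340×10^4 K.

2.34×10^4 K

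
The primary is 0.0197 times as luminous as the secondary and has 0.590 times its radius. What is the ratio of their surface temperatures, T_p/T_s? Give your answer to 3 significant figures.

0.488

L ∝ R²T⁴ gives T ∝ (L/R²)^(1/4), so
T_p/T_s = (0.0197 / 0.590²)^(1/4) = (0.05659)^(1/4) = 0.4877.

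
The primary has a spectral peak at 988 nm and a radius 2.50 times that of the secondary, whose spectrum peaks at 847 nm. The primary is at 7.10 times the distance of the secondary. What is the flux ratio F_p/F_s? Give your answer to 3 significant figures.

Wien's law: T_p/T_s = λ_s/λ_p = 847/988 = 0.8573.
L_p/L_s = (R_p/R_s)²(T_p/T_s)⁴ = (2.50)²(0.8573)⁴ = 3.376.
F_p/F_s = (L_p/L_s)/(d_p/d_s)² = 3.376/(7.10)² = 0.06697.

0.0670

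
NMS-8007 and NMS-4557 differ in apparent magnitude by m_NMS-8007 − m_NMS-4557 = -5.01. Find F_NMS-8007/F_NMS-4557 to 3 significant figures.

F_NMS-8007/F_NMS-4557 = 10^(−(m_NMS-8007 − m_NMS-4557)/2.5) = 10^(5.01/2.5) = 10^2.004 = 100.9.

101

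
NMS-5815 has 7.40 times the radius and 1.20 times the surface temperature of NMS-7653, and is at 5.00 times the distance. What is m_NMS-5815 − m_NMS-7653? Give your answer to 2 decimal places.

-1.64

L_NMS-5815/L_NMS-7653 = (7.40)²(1.20)⁴ = 113.6.
F_NMS-5815/F_NMS-7653 = (L_NMS-5815/L_NMS-7653)/(d_NMS-5815/d_NMS-7653)² = 113.6/25.00 = 4.542.
m_NMS-5815 − m_NMS-7653 = −2.5 log₁₀(4.542) = -1.64.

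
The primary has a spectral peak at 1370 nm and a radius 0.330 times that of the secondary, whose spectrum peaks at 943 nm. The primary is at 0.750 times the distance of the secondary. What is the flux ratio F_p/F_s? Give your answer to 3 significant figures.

0.0435

Wien's law: T_p/T_s = λ_s/λ_p = 943/1370 = 0.6883.
L_p/L_s = (R_p/R_s)²(T_p/T_s)⁴ = (0.330)²(0.6883)⁴ = 0.02445.
F_p/F_s = (L_p/L_s)/(d_p/d_s)² = 0.02445/(0.750)² = 0.04346.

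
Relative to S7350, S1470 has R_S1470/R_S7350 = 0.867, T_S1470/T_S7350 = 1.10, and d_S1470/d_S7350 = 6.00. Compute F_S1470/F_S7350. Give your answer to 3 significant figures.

L_S1470/L_S7350 = (R_S1470/R_S7350)²(T_S1470/T_S7350)⁴ = (0.867)² × (1.10)⁴ = 1.101.
F_S1470/F_S7350 = (L_S1470/L_S7350)/(d_S1470/d_S7350)² = 1.101 / (6.00)² = 0.03057.

0.0306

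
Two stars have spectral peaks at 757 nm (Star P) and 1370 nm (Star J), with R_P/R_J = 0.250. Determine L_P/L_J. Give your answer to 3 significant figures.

0.670

Wien's law gives T ∝ 1/λ_max, so T_P/T_J = λ_J/λ_P = 1370/757 = 1.810.
Then L ∝ R²T⁴ gives L_P/L_J = (0.250)² × (1.810)⁴ = 0.06250 × 10.73 = 0.6705.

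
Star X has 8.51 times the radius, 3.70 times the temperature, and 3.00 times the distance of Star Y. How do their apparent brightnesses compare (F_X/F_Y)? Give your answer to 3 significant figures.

L_X/L_Y = (R_X/R_Y)²(T_X/T_Y)⁴ = (8.51)² × (3.70)⁴ = 1.357×10^4.
F_X/F_Y = (L_X/L_Y)/(d_X/d_Y)² = 1.357×10^4 / (3.00)² = 1508.

1.51×10^3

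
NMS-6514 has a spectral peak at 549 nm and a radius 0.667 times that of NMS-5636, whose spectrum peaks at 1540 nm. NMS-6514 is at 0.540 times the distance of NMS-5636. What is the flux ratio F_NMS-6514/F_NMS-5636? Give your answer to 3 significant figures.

Wien's law: T_NMS-6514/T_NMS-5636 = λ_NMS-5636/λ_NMS-6514 = 1540/549 = 2.805.
L_NMS-6514/L_NMS-5636 = (R_NMS-6514/R_NMS-5636)²(T_NMS-6514/T_NMS-5636)⁴ = (0.667)²(2.805)⁴ = 27.55.
F_NMS-6514/F_NMS-5636 = (L_NMS-6514/L_NMS-5636)/(d_NMS-6514/d_NMS-5636)² = 27.55/(0.540)² = 94.46.

94.5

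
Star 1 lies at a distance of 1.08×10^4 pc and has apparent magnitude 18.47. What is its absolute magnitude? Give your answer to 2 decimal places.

3.30

M = m − 5 log₁₀(d/10 pc) = 18.47 − 5 log₁₀(1.08×10^4/10)
  = 18.47 − 5 × 3.033 = 18.47 − 15.17 = 3.30.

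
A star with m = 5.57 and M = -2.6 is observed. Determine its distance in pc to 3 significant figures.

m − M = 5 log₁₀(d/10 pc)
5.57 − (-2.6) = 8.17 = 5 log₁₀(d/10)
d = 10 × 10^(8.17/5) = 10 × 10^1.634 = 430.5 pc.

431 pc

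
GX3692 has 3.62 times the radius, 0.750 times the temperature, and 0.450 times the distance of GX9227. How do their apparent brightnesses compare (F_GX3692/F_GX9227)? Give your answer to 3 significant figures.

L_GX3692/L_GX9227 = (R_GX3692/R_GX9227)²(T_GX3692/T_GX9227)⁴ = (3.62)² × (0.750)⁴ = 4.146.
F_GX3692/F_GX9227 = (L_GX3692/L_GX9227)/(d_GX3692/d_GX9227)² = 4.146 / (0.450)² = 20.48.

20.5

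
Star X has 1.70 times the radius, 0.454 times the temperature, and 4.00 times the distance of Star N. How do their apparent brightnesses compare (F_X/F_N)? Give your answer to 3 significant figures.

L_X/L_N = (R_X/R_N)²(T_X/T_N)⁴ = (1.70)² × (0.454)⁴ = 0.1228.
F_X/F_N = (L_X/L_N)/(d_X/d_N)² = 0.1228 / (4.00)² = 0.007674.

0.00767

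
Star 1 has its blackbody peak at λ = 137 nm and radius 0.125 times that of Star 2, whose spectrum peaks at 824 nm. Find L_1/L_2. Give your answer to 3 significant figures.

20.4

Wien's law gives T ∝ 1/λ_max, so T_1/T_2 = λ_2/λ_1 = 824/137 = 6.015.
Then L ∝ R²T⁴ gives L_1/L_2 = (0.125)² × (6.015)⁴ = 0.01562 × 1309 = 20.45.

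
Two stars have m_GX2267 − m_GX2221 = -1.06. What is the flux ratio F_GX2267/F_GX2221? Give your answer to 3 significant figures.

F_GX2267/F_GX2221 = 10^(−(m_GX2267 − m_GX2221)/2.5) = 10^(1.06/2.5) = 10^0.424 = 2.655.

2.65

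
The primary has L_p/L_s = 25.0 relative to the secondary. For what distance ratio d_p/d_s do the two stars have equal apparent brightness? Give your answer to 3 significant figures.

Equal flux requires L_p/d_p² = L_s/d_s², so d_p/d_s = √(L_p/L_s)
= √(25.0) = 5.000.

5.00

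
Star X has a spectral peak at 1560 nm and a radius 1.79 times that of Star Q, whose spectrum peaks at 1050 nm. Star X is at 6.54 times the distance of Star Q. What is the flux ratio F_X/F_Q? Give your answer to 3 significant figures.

Wien's law: T_X/T_Q = λ_Q/λ_X = 1050/1560 = 0.6731.
L_X/L_Q = (R_X/R_Q)²(T_X/T_Q)⁴ = (1.79)²(0.6731)⁴ = 0.6576.
F_X/F_Q = (L_X/L_Q)/(d_X/d_Q)² = 0.6576/(6.54)² = 0.01537.

0.0154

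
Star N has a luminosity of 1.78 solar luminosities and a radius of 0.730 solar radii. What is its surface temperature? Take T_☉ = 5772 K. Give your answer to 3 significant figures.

7.80×10^3 K

T/T_☉ = (L/L_☉)^(1/4) / (R/R_☉)^(1/2)
T = 5772 × (1.78)^(1/4) / √(0.730) = 5772 × 1.155 / 0.8544 = 7803 K.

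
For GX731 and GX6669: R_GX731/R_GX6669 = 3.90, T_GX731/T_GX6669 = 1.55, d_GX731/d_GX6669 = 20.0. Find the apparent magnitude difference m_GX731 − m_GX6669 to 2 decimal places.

1.65

L_GX731/L_GX6669 = (3.90)²(1.55)⁴ = 87.79.
F_GX731/F_GX6669 = (L_GX731/L_GX6669)/(d_GX731/d_GX6669)² = 87.79/400.0 = 0.2195.
m_GX731 − m_GX6669 = −2.5 log₁₀(0.2195) = 1.65.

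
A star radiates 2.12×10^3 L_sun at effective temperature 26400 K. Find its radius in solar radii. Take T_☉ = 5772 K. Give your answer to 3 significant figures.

2.20 solar radii

R/R_☉ = √(L/L_☉) / (T/T_☉)² = √(2.12×10^3) / (4.574)²
       = 46.04 / 20.92 = 2.201.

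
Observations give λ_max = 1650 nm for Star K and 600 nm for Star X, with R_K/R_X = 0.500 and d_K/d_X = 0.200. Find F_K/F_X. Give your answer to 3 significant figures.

0.109

Wien's law: T_K/T_X = λ_X/λ_K = 600/1650 = 0.3636.
L_K/L_X = (R_K/R_X)²(T_K/T_X)⁴ = (0.500)²(0.3636)⁴ = 0.004371.
F_K/F_X = (L_K/L_X)/(d_K/d_X)² = 0.004371/(0.200)² = 0.1093.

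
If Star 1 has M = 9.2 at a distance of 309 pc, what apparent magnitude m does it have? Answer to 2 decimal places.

m = M + 5 log₁₀(d/10 pc) = 9.2 + 5 log₁₀(309/10)
  = 9.2 + 5 × 1.490 = 9.2 + 7.45 = 16.65.

16.65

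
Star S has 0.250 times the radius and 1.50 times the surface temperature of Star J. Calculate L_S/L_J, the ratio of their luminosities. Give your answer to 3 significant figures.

From the Stefan–Boltzmann law, L ∝ R²T⁴, so
L_S/L_J = (R_S/R_J)² (T_S/T_J)⁴ = (0.250)² × (1.50)⁴ = 0.06250 × 5.062 = 0.3164.

0.316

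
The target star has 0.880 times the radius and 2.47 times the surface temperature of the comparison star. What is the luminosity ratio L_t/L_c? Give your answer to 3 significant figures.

28.8

From the Stefan–Boltzmann law, L ∝ R²T⁴, so
L_t/L_c = (R_t/R_c)² (T_t/T_c)⁴ = (0.880)² × (2.47)⁴ = 0.7744 × 37.22 = 28.82.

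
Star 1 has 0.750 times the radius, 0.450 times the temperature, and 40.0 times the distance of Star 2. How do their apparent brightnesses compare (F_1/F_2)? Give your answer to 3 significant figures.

1.44×10^-5

L_1/L_2 = (R_1/R_2)²(T_1/T_2)⁴ = (0.750)² × (0.450)⁴ = 0.02307.
F_1/F_2 = (L_1/L_2)/(d_1/d_2)² = 0.02307 / (40.0)² = 1.442×10^-5.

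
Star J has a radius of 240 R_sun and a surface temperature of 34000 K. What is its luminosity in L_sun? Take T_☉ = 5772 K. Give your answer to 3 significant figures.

6.93×10^7 L_sun

L/L_☉ = (R/R_☉)² (T/T_☉)⁴ = (240)² × (34000/5772)⁴
       = 5.760×10^4 × (5.891)⁴ = 5.760×10^4 × 1204 = 6.935×10^7.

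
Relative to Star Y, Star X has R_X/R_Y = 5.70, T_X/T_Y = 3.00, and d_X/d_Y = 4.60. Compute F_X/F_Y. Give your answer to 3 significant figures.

L_X/L_Y = (R_X/R_Y)²(T_X/T_Y)⁴ = (5.70)² × (3.00)⁴ = 2632.
F_X/F_Y = (L_X/L_Y)/(d_X/d_Y)² = 2632 / (4.60)² = 124.4.

124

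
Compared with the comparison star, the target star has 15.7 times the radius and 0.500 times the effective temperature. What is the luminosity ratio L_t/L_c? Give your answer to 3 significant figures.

From the Stefan–Boltzmann law, L ∝ R²T⁴, so
L_t/L_c = (R_t/R_c)² (T_t/T_c)⁴ = (15.7)² × (0.500)⁴ = 246.5 × 0.06250 = 15.41.

15.4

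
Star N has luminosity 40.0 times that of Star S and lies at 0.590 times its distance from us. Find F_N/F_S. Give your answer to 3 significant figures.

115

F = L/(4πd²), so F_N/F_S = (L_N/L_S) / (d_N/d_S)²
= 40.0 / (0.590)² = 40.0 / 0.3481 = 114.9.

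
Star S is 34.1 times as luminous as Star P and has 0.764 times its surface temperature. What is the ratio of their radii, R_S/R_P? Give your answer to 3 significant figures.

10.0

L ∝ R²T⁴ gives R ∝ √L / T², so
R_S/R_P = √(34.1) / (0.764)² = 5.840 / 0.5837 = 10.00.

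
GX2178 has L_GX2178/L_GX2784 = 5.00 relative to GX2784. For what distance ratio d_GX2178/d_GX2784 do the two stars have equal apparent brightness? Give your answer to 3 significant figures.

Equal flux requires L_GX2178/d_GX2178² = L_GX2784/d_GX2784², so d_GX2178/d_GX2784 = √(L_GX2178/L_GX2784)
= √(5.00) = 2.236.

2.24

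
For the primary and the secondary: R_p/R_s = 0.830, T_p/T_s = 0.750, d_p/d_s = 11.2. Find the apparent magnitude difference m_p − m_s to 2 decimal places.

6.90

L_p/L_s = (0.830)²(0.750)⁴ = 0.2180.
F_p/F_s = (L_p/L_s)/(d_p/d_s)² = 0.2180/125.4 = 0.001738.
m_p − m_s = −2.5 log₁₀(0.001738) = 6.90.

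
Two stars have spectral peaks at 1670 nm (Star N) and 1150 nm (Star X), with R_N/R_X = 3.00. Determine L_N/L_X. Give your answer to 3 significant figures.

Wien's law gives T ∝ 1/λ_max, so T_N/T_X = λ_X/λ_N = 1150/1670 = 0.6886.
Then L ∝ R²T⁴ gives L_N/L_X = (3.00)² × (0.6886)⁴ = 9.000 × 0.2249 = 2.024.

2.02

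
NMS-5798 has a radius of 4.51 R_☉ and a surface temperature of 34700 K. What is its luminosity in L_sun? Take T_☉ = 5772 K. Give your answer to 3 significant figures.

2.66×10^4 L_sun

L/L_☉ = (R/R_☉)² (T/T_☉)⁴ = (4.51)² × (34700/5772)⁴
       = 20.34 × (6.012)⁴ = 20.34 × 1306 = 2.657×10^4.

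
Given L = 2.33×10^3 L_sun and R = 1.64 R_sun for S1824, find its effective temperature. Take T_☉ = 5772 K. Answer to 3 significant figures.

T/T_☉ = (L/L_☉)^(1/4) / (R/R_☉)^(1/2)
T = 5772 × (2.33×10^3)^(1/4) / √(1.64) = 5772 × 6.948 / 1.281 = 3.131×10^4 K.

3.13×10^4 K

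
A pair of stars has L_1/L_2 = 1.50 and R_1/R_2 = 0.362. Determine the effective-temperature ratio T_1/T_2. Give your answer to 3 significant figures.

L ∝ R²T⁴ gives T ∝ (L/R²)^(1/4), so
T_1/T_2 = (1.50 / 0.362²)^(1/4) = (11.45)^(1/4) = 1.839.

1.84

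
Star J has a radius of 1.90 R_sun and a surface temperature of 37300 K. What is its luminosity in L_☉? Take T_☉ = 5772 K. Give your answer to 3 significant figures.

6.30×10^3 L_☉

L/L_☉ = (R/R_☉)² (T/T_☉)⁴ = (1.90)² × (37300/5772)⁴
       = 3.610 × (6.462)⁴ = 3.610 × 1744 = 6296.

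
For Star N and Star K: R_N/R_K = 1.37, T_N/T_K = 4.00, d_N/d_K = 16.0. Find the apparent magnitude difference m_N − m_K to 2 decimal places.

-0.68

L_N/L_K = (1.37)²(4.00)⁴ = 480.5.
F_N/F_K = (L_N/L_K)/(d_N/d_K)² = 480.5/256.0 = 1.877.
m_N − m_K = −2.5 log₁₀(1.877) = -0.68.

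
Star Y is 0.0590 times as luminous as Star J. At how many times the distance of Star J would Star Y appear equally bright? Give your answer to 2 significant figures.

0.24

Equal flux requires L_Y/d_Y² = L_J/d_J², so d_Y/d_J = √(L_Y/L_J)
= √(0.0590) = 0.2429.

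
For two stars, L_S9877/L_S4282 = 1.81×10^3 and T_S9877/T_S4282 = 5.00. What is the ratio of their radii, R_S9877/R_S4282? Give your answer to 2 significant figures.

L ∝ R²T⁴ gives R ∝ √L / T², so
R_S9877/R_S4282 = √(1.81×10^3) / (5.00)² = 42.54 / 25.00 = 1.702.

1.7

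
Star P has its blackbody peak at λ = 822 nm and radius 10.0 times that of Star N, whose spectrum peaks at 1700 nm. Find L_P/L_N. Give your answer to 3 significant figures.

Wien's law gives T ∝ 1/λ_max, so T_P/T_N = λ_N/λ_P = 1700/822 = 2.068.
Then L ∝ R²T⁴ gives L_P/L_N = (10.0)² × (2.068)⁴ = 100.0 × 18.29 = 1829.

1.83×10^3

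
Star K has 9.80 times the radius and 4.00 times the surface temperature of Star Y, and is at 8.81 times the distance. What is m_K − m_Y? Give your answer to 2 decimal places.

-6.25

L_K/L_Y = (9.80)²(4.00)⁴ = 2.459×10^4.
F_K/F_Y = (L_K/L_Y)/(d_K/d_Y)² = 2.459×10^4/77.62 = 316.8.
m_K − m_Y = −2.5 log₁₀(316.8) = -6.25.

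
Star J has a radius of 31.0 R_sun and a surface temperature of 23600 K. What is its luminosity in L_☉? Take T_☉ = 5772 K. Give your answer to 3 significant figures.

2.69×10^5 L_☉

L/L_☉ = (R/R_☉)² (T/T_☉)⁴ = (31.0)² × (23600/5772)⁴
       = 961.0 × (4.089)⁴ = 961.0 × 279.5 = 2.686×10^5.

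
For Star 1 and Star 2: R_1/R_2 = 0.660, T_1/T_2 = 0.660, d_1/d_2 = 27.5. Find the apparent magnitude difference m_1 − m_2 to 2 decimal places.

9.90

L_1/L_2 = (0.660)²(0.660)⁴ = 0.08265.
F_1/F_2 = (L_1/L_2)/(d_1/d_2)² = 0.08265/756.2 = 1.093×10^-4.
m_1 − m_2 = −2.5 log₁₀(1.093×10^-4) = 9.90.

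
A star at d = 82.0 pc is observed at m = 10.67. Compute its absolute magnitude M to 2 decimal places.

M = m − 5 log₁₀(d/10 pc) = 10.67 − 5 log₁₀(82.0/10)
  = 10.67 − 5 × 0.914 = 10.67 − 4.57 = 6.10.

6.10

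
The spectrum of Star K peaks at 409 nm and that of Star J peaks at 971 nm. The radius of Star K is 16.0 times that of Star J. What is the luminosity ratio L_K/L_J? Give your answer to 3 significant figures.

Wien's law gives T ∝ 1/λ_max, so T_K/T_J = λ_J/λ_K = 971/409 = 2.374.
Then L ∝ R²T⁴ gives L_K/L_J = (16.0)² × (2.374)⁴ = 256.0 × 31.77 = 8132.

8.13×10^3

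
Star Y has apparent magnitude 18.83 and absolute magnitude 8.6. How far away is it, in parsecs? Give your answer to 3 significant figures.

1.11×10^3 pc

m − M = 5 log₁₀(d/10 pc)
18.83 − (8.6) = 10.23 = 5 log₁₀(d/10)
d = 10 × 10^(10.23/5) = 10 × 10^2.046 = 1112 pc.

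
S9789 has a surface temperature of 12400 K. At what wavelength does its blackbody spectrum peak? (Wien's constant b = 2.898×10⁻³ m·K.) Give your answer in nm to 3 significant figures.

λ_max = b/T = 2.898×10⁻³ / 12400 = 2.34×10^-7 m = 233.7 nm.

234 nm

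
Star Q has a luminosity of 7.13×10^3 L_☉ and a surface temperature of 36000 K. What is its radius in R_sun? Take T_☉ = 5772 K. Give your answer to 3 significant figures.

R/R_☉ = √(L/L_☉) / (T/T_☉)² = √(7.13×10^3) / (6.237)²
       = 84.44 / 38.90 = 2.171.

2.17 R_sun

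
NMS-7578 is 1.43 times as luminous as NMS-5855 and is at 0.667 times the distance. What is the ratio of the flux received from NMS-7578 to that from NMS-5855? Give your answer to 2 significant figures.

3.2

F = L/(4πd²), so F_NMS-7578/F_NMS-5855 = (L_NMS-7578/L_NMS-5855) / (d_NMS-7578/d_NMS-5855)²
= 1.43 / (0.667)² = 1.43 / 0.4449 = 3.214.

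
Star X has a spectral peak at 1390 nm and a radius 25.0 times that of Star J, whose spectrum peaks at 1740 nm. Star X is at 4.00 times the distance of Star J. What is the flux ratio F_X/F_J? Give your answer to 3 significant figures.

Wien's law: T_X/T_J = λ_J/λ_X = 1740/1390 = 1.252.
L_X/L_J = (R_X/R_J)²(T_X/T_J)⁴ = (25.0)²(1.252)⁴ = 1535.
F_X/F_J = (L_X/L_J)/(d_X/d_J)² = 1535/(4.00)² = 95.92.

95.9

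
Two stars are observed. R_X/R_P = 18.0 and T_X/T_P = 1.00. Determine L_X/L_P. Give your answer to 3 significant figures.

324

From the Stefan–Boltzmann law, L ∝ R²T⁴, so
L_X/L_P = (R_X/R_P)² (T_X/T_P)⁴ = (18.0)² × (1.00)⁴ = 324.0 × 1.000 = 324.0.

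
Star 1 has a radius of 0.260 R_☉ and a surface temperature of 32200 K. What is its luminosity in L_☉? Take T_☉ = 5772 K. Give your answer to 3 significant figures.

L/L_☉ = (R/R_☉)² (T/T_☉)⁴ = (0.260)² × (32200/5772)⁴
       = 0.06760 × (5.579)⁴ = 0.06760 × 968.5 = 65.47.

65.5 L_☉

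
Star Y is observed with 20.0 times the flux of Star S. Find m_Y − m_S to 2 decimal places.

m_Y − m_S = −2.5 log₁₀(F_Y/F_S) = −2.5 log₁₀(20.0) = −2.5 × (1.301) = -3.253.

-3.25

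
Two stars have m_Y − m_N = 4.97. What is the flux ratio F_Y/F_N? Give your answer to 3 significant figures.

F_Y/F_N = 10^(−(m_Y − m_N)/2.5) = 10^(-4.97/2.5) = 10^-1.988 = 0.01028.

0.0103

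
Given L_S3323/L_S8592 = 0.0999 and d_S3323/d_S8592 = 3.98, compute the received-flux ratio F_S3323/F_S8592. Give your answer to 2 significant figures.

F = L/(4πd²), so F_S3323/F_S8592 = (L_S3323/L_S8592) / (d_S3323/d_S8592)²
= 0.0999 / (3.98)² = 0.0999 / 15.84 = 0.006307.

0.0063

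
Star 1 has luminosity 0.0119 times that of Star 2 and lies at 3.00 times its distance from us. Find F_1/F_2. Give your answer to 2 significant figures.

F = L/(4πd²), so F_1/F_2 = (L_1/L_2) / (d_1/d_2)²
= 0.0119 / (3.00)² = 0.0119 / 9.000 = 0.001322.

0.0013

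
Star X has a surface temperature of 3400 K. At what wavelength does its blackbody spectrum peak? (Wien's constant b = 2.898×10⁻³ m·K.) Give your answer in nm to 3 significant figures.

852 nm

λ_max = b/T = 2.898×10⁻³ / 3400 = 8.52×10^-7 m = 852.4 nm.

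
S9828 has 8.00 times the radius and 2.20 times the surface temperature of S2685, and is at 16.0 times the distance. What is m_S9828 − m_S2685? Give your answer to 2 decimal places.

L_S9828/L_S2685 = (8.00)²(2.20)⁴ = 1499.
F_S9828/F_S2685 = (L_S9828/L_S2685)/(d_S9828/d_S2685)² = 1499/256.0 = 5.856.
m_S9828 − m_S2685 = −2.5 log₁₀(5.856) = -1.92.

-1.92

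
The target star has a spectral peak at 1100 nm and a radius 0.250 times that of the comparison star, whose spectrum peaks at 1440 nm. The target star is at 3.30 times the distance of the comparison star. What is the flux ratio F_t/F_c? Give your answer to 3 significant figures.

Wien's law: T_t/T_c = λ_c/λ_t = 1440/1100 = 1.309.
L_t/L_c = (R_t/R_c)²(T_t/T_c)⁴ = (0.250)²(1.309)⁴ = 0.1836.
F_t/F_c = (L_t/L_c)/(d_t/d_c)² = 0.1836/(3.30)² = 0.01686.

0.0169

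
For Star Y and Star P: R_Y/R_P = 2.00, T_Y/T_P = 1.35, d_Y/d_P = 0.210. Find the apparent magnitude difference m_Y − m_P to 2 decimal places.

-6.20

L_Y/L_P = (2.00)²(1.35)⁴ = 13.29.
F_Y/F_P = (L_Y/L_P)/(d_Y/d_P)² = 13.29/0.04410 = 301.3.
m_Y − m_P = −2.5 log₁₀(301.3) = -6.20.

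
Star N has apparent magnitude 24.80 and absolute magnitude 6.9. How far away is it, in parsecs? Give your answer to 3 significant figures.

m − M = 5 log₁₀(d/10 pc)
24.80 − (6.9) = 17.90 = 5 log₁₀(d/10)
d = 10 × 10^(17.90/5) = 10 × 10^3.580 = 3.802×10^4 pc.

3.80×10^4 pc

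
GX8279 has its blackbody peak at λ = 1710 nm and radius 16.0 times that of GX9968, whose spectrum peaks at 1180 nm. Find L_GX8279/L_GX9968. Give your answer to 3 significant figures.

58.0

Wien's law gives T ∝ 1/λ_max, so T_GX8279/T_GX9968 = λ_GX9968/λ_GX8279 = 1180/1710 = 0.6901.
Then L ∝ R²T⁴ gives L_GX8279/L_GX9968 = (16.0)² × (0.6901)⁴ = 256.0 × 0.2267 = 58.05.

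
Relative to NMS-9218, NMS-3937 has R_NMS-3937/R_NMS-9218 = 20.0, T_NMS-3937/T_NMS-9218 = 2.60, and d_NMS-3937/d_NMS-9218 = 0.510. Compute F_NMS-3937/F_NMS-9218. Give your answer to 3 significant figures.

7.03×10^4

L_NMS-3937/L_NMS-9218 = (R_NMS-3937/R_NMS-9218)²(T_NMS-3937/T_NMS-9218)⁴ = (20.0)² × (2.60)⁴ = 1.828×10^4.
F_NMS-3937/F_NMS-9218 = (L_NMS-3937/L_NMS-9218)/(d_NMS-3937/d_NMS-9218)² = 1.828×10^4 / (0.510)² = 7.028×10^4.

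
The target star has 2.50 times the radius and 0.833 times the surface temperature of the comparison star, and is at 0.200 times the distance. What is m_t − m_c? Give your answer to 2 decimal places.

L_t/L_c = (2.50)²(0.833)⁴ = 3.009.
F_t/F_c = (L_t/L_c)/(d_t/d_c)² = 3.009/0.04000 = 75.23.
m_t − m_c = −2.5 log₁₀(75.23) = -4.69.

-4.69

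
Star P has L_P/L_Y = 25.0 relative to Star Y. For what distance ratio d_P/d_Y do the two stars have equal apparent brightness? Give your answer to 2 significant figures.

Equal flux requires L_P/d_P² = L_Y/d_Y², so d_P/d_Y = √(L_P/L_Y)
= √(25.0) = 5.000.

5.0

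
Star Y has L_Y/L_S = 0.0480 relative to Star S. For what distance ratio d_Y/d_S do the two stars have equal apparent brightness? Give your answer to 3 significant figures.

Equal flux requires L_Y/d_Y² = L_S/d_S², so d_Y/d_S = √(L_Y/L_S)
= √(0.0480) = 0.2191.

0.219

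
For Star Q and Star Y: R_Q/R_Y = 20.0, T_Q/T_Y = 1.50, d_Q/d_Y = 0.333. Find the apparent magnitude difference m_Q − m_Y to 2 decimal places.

L_Q/L_Y = (20.0)²(1.50)⁴ = 2025.
F_Q/F_Y = (L_Q/L_Y)/(d_Q/d_Y)² = 2025/0.1109 = 1.826×10^4.
m_Q − m_Y = −2.5 log₁₀(1.826×10^4) = -10.65.

-10.65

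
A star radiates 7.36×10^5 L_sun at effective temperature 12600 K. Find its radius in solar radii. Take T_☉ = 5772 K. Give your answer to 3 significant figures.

R/R_☉ = √(L/L_☉) / (T/T_☉)² = √(7.36×10^5) / (2.183)²
       = 857.9 / 4.765 = 180.0.

180 solar radii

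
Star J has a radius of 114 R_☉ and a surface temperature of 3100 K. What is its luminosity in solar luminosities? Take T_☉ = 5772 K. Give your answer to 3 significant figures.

1.08×10^3 solar luminosities

L/L_☉ = (R/R_☉)² (T/T_☉)⁴ = (114)² × (3100/5772)⁴
       = 1.300×10^4 × (0.5371)⁴ = 1.300×10^4 × 0.08320 = 1081.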